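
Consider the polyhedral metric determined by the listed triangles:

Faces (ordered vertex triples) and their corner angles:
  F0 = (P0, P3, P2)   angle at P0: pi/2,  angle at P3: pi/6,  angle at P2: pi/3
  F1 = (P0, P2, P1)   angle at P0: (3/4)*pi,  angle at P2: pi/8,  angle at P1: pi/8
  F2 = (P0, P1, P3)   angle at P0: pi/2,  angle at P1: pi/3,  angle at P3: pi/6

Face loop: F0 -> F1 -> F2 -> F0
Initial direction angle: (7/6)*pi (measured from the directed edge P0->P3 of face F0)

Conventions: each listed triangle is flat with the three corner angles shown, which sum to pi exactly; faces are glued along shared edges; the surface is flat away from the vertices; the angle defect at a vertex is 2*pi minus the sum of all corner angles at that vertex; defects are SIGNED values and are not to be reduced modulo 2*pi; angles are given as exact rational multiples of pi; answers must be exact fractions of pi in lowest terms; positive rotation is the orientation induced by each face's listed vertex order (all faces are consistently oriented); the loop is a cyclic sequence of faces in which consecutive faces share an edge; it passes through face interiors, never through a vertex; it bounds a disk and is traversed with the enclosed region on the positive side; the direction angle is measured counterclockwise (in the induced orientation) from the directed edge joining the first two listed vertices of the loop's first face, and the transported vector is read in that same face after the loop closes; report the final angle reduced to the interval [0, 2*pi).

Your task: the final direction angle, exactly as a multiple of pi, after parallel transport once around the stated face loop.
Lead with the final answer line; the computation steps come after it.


Answer: final direction angle = (17/12)*pi

enclosed vertex P0: corner angles sum to (7/4)*pi, defect = 2*pi - (7/4)*pi = pi/4
holonomy = initial angle + sum of enclosed defects (mod 2*pi), positive in the induced orientation
final angle = (7/6)*pi + pi/4 = (17/12)*pi (mod 2*pi)


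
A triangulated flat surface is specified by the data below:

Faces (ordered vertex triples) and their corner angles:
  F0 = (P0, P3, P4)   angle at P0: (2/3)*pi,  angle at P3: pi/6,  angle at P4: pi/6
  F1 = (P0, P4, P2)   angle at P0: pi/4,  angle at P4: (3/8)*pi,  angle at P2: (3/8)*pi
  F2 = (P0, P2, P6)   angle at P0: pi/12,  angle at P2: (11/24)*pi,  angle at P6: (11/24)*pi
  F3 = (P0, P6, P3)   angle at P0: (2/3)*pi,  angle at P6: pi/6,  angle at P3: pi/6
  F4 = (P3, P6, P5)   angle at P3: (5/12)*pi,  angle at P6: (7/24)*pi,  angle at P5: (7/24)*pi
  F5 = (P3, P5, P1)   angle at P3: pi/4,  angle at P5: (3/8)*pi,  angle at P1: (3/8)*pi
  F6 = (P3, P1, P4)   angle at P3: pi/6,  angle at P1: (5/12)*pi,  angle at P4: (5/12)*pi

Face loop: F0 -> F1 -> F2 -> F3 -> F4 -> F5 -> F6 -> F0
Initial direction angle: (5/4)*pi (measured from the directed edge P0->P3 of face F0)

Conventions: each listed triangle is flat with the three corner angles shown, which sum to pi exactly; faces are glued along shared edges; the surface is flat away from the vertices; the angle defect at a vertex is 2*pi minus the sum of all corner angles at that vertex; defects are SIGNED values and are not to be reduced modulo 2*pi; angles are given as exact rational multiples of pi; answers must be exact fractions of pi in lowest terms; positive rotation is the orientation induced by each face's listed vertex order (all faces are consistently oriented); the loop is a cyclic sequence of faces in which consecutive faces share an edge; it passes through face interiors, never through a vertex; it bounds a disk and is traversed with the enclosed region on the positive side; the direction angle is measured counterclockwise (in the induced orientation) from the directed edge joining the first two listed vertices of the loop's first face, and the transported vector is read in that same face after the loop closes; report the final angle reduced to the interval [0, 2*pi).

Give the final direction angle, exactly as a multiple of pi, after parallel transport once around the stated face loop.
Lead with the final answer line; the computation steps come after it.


Answer: final direction angle = (5/12)*pi

enclosed vertex P0: corner angles sum to (5/3)*pi, defect = 2*pi - (5/3)*pi = pi/3
enclosed vertex P3: corner angles sum to (7/6)*pi, defect = 2*pi - (7/6)*pi = (5/6)*pi
the final direction is the initial angle plus the enclosed defects, taken mod 2*pi in the induced orientation
final angle = (5/4)*pi + (7/6)*pi = (5/12)*pi (mod 2*pi)


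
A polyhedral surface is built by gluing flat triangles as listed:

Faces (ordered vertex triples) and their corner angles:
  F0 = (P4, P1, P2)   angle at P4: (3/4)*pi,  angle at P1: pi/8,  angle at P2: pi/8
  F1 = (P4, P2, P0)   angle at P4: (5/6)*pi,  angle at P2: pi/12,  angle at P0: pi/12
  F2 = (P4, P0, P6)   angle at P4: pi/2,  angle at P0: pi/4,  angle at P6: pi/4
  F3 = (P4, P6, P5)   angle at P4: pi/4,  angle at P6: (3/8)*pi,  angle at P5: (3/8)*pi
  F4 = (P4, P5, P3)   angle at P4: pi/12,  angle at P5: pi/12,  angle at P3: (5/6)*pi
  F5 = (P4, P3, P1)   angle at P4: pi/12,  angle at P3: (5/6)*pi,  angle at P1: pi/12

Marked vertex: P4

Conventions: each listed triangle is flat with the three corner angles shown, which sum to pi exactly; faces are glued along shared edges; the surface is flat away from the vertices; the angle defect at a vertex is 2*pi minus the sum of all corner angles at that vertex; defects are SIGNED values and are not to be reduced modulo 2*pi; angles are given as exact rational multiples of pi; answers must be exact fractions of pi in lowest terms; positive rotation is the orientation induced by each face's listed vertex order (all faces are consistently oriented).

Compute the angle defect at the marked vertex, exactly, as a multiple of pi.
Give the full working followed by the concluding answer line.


Sum of corner angles at P4: (5/2)*pi
defect = 2*pi - (5/2)*pi

Answer: defect(P4) = -pi/2


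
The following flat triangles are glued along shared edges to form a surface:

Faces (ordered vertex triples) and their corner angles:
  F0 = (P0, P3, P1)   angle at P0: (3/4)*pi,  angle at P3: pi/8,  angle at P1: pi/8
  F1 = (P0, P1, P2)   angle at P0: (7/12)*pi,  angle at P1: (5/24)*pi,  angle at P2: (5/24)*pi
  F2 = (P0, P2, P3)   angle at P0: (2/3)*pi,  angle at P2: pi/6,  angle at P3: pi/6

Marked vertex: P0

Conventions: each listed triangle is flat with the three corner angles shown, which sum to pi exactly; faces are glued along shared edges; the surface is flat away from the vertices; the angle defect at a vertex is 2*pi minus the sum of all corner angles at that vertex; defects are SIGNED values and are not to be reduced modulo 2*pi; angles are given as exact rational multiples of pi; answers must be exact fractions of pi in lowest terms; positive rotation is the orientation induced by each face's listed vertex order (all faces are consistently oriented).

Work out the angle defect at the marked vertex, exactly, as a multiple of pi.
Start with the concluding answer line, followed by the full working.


Answer: defect(P0) = 0

Sum of corner angles at P0: 2*pi
defect = 2*pi - 2*pi


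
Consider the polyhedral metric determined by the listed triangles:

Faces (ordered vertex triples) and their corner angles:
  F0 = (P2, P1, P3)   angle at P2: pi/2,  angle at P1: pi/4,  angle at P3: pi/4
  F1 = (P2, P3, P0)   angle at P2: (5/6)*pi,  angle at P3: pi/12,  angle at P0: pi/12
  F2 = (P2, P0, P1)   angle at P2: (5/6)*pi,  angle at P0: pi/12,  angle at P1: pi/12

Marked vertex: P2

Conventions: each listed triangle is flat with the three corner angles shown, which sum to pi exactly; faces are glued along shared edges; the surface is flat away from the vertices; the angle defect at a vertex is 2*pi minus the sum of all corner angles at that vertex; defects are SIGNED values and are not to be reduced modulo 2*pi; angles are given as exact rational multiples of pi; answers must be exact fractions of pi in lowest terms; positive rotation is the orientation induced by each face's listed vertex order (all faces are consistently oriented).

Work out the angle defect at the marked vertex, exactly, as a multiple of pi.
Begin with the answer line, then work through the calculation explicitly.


Answer: defect(P2) = -pi/6

Sum of corner angles at P2: (13/6)*pi
defect = 2*pi - (13/6)*pi


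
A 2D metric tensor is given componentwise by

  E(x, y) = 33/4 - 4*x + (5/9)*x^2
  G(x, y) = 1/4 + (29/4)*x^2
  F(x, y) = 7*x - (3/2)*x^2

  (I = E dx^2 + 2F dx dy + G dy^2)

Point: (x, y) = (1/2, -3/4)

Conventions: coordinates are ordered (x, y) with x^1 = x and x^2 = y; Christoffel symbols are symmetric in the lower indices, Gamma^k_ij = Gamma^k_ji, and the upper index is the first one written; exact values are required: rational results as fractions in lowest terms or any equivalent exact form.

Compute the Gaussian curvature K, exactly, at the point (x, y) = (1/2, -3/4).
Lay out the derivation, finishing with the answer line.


E = 115/18, F = 25/8, G = 33/16, EG - F^2 = 655/192 at the point
E_x = -31/9, E_y = 0, F_x = 11/2, F_y = 0, G_x = 29/4, G_y = 0
E_yy = 0, F_xy = 0, G_xx = 29/2
Compute both Brioschi determinants and normalise by (EG - F^2)^2.
M1 = [[-E_yy/2 + F_xy - G_xx/2, E_x/2, F_x - E_y/2], [F_y - G_x/2, E, F], [G_y/2, F, G]] = [[-29/4, -31/18, 11/2], [-29/8, 115/18, 25/8], [0, 25/8, 33/16]]; det M1 = -12789/128
M2 = [[0, E_y/2, G_x/2], [E_y/2, E, F], [G_x/2, F, G]] = [[0, 0, 29/8], [0, 115/18, 25/8], [29/8, 25/8, 33/16]]; det M2 = -96715/1152
det M1 - det M2 = -9193/576; K = -9193/576 / (655/192)^2 = -588352/429025

Answer: K = -588352/429025


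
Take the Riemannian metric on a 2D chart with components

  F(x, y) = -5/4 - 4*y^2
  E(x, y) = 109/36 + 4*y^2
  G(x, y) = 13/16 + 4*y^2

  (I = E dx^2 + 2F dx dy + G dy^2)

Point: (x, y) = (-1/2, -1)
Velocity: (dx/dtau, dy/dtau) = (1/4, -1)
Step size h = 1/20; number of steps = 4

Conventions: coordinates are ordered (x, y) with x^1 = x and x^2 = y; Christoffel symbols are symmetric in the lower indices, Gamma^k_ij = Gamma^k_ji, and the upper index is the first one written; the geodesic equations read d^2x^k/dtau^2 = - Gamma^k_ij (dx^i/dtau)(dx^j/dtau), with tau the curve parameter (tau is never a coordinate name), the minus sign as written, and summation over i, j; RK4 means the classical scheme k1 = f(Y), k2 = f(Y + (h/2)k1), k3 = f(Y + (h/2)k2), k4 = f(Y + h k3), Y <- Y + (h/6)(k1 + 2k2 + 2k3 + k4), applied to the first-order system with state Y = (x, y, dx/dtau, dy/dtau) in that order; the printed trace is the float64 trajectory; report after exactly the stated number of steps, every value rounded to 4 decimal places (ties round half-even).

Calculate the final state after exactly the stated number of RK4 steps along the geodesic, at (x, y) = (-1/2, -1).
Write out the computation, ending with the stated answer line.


f(Y) = (dx/dtau, dy/dtau, -Gamma^x_ij Y'^i Y'^j, -Gamma^y_ij Y'^i Y'^j) with the Gammas evaluated at the stage position; h = 0.050000; intermediate values shown to 6 dp
step 0: x = -0.5000, y = -1.0000, dx/dtau = 0.2500, dy/dtau = -1.0000
step 1:
  k1: at (x, y) = (-0.500000, -1.000000), (dx/dtau, dy/dtau) = (0.250000, -1.000000); Gamma_xxx = 3.355340, Gamma_xxy = -3.075728, Gamma_xyy = 2.796117, Gamma_yxx = 4.491540, Gamma_yxy = -3.355340, Gamma_yyy = 2.219140; k1 = (0.250000, -1.000000, -4.543689, -4.177531)
  k2: at (x, y) = (-0.493750, -1.025000), (dx/dtau, dy/dtau) = (0.136408, -1.104438); Gamma_xxx = 3.423423, Gamma_xxy = -3.148733, Gamma_xyy = 2.874043, Gamma_yxx = 4.539624, Gamma_yxy = -3.423423, Gamma_yyy = 2.307222; k2 = (0.136408, -1.104438, -4.518149, -3.930286)
  k3: at (x, y) = (-0.496590, -1.027611), (dx/dtau, dy/dtau) = (0.137046, -1.098257); Gamma_xxx = 3.430543, Gamma_xxy = -3.156360, Gamma_xyy = 2.882177, Gamma_yxx = 4.544685, Gamma_yxy = -3.430543, Gamma_yyy = 2.316401; k3 = (0.137046, -1.098257, -4.490963, -3.912004)
  k4: at (x, y) = (-0.493148, -1.054913), (dx/dtau, dy/dtau) = (0.025452, -1.195600); Gamma_xxx = 3.505107, Gamma_xxy = -3.236139, Gamma_xyy = 2.967171, Gamma_yxx = 4.598056, Gamma_yxy = -3.505107, Gamma_yyy = 2.412158; k4 = (0.025452, -1.195600, -4.440675, -3.664384)
  Y <- Y + (h/6)(k1 + 2k2 + 2k3 + k4): x = -0.4931, y = -1.0550, dx/dtau = 0.0250, dy/dtau = -1.1961
step 2:
  k1: at (x, y) = (-0.493147, -1.055008), (dx/dtau, dy/dtau) = (0.024978, -1.196054); Gamma_xxx = 3.505368, Gamma_xxy = -3.236418, Gamma_xyy = 2.967468, Gamma_yxx = 4.598244, Gamma_yxy = -3.505368, Gamma_yyy = 2.412492; k1 = (0.024978, -1.196054, -4.440664, -3.663497)
  k2: at (x, y) = (-0.492523, -1.084910), (dx/dtau, dy/dtau) = (-0.086038, -1.287642); Gamma_xxx = 3.587258, Gamma_xxy = -3.323848, Gamma_xyy = 3.060439, Gamma_yxx = 4.657621, Gamma_yxy = -3.587258, Gamma_yyy = 2.516895; k2 = (-0.086038, -1.287642, -4.364352, -3.412704)
  k3: at (x, y) = (-0.495298, -1.087199), (dx/dtau, dy/dtau) = (-0.084130, -1.281372); Gamma_xxx = 3.593539, Gamma_xxy = -3.330546, Gamma_xyy = 3.067553, Gamma_yxx = 4.662208, Gamma_yxy = -3.593539, Gamma_yyy = 2.524870; k3 = (-0.084130, -1.281372, -4.344011, -3.403833)
  k4: at (x, y) = (-0.497354, -1.119077), (dx/dtau, dy/dtau) = (-0.192222, -1.366246); Gamma_xxx = 3.681117, Gamma_xxy = -3.423823, Gamma_xyy = 3.166529, Gamma_yxx = 4.726629, Gamma_yxy = -3.681117, Gamma_yyy = 2.635605; k4 = (-0.192222, -1.366246, -4.248398, -3.160849)
  Y <- Y + (h/6)(k1 + 2k2 + 2k3 + k4): x = -0.4974, y = -1.1192, dx/dtau = -0.1926, dy/dtau = -1.3665
step 3:
  k1: at (x, y) = (-0.497377, -1.119178), (dx/dtau, dy/dtau) = (-0.192570, -1.366533); Gamma_xxx = 3.681394, Gamma_xxy = -3.424118, Gamma_xyy = 3.166841, Gamma_yxx = 4.726834, Gamma_yxy = -3.681394, Gamma_yyy = 2.635954; k1 = (-0.192570, -1.366533, -4.248180, -3.160157)
  k2: at (x, y) = (-0.502191, -1.153341), (dx/dtau, dy/dtau) = (-0.298774, -1.445537); Gamma_xxx = 3.775539, Gamma_xxy = -3.524154, Gamma_xyy = 3.272768, Gamma_yxx = 4.797042, Gamma_yxy = -3.775539, Gamma_yyy = 2.754037; k2 = (-0.298774, -1.445537, -4.131638, -2.921753)
  k3: at (x, y) = (-0.504846, -1.155316), (dx/dtau, dy/dtau) = (-0.295861, -1.439576); Gamma_xxx = 3.780991, Gamma_xxy = -3.529939, Gamma_xyy = 3.278888, Gamma_yxx = 4.801137, Gamma_yxy = -3.780991, Gamma_yyy = 2.760845; k3 = (-0.295861, -1.439576, -4.119164, -2.921027)
  k4: at (x, y) = (-0.512170, -1.191156), (dx/dtau, dy/dtau) = (-0.398528, -1.512584); Gamma_xxx = 3.880083, Gamma_xxy = -3.634966, Gamma_xyy = 3.389849, Gamma_yxx = 4.876114, Gamma_yxy = -3.880083, Gamma_yyy = 2.884053; k4 = (-0.398528, -1.512584, -3.989557, -2.695017)
  Y <- Y + (h/6)(k1 + 2k2 + 2k3 + k4): x = -0.5122, y = -1.1913, dx/dtau = -0.3987, dy/dtau = -1.5127
step 4:
  k1: at (x, y) = (-0.512213, -1.191256), (dx/dtau, dy/dtau) = (-0.398731, -1.512705); Gamma_xxx = 3.880357, Gamma_xxy = -3.635257, Gamma_xyy = 3.390156, Gamma_yxx = 4.876323, Gamma_yxy = -3.880357, Gamma_yyy = 2.884392; k1 = (-0.398731, -1.512705, -3.989241, -2.694587)
  k2: at (x, y) = (-0.522182, -1.229073), (dx/dtau, dy/dtau) = (-0.498462, -1.580070); Gamma_xxx = 3.985247, Gamma_xxy = -3.746159, Gamma_xyy = 3.507071, Gamma_yxx = 4.956779, Gamma_yxy = -3.985247, Gamma_yyy = 3.013715; k2 = (-0.498462, -1.580070, -3.845034, -2.478087)
  k3: at (x, y) = (-0.524675, -1.230757), (dx/dtau, dy/dtau) = (-0.494857, -1.574658); Gamma_xxx = 3.989926, Gamma_xxy = -3.751100, Gamma_xyy = 3.512274, Gamma_yxx = 4.960393, Gamma_yxy = -3.989926, Gamma_yyy = 3.019458; k3 = (-0.494857, -1.574658, -3.839973, -2.483464)
  k4: at (x, y) = (-0.536956, -1.269988), (dx/dtau, dy/dtau) = (-0.590730, -1.636879); Gamma_xxx = 4.099093, Gamma_xxy = -3.866235, Gamma_xyy = 3.633377, Gamma_yxx = 5.045311, Gamma_yxy = -4.099093, Gamma_yyy = 3.152876; k4 = (-0.590730, -1.636879, -3.688660, -2.281086)
  Y <- Y + (h/6)(k1 + 2k2 + 2k3 + k4): x = -0.5370, y = -1.2701, dx/dtau = -0.5908, dy/dtau = -1.6369

Answer: x = -0.5370, y = -1.2701, dx/dtau = -0.5908, dy/dtau = -1.6369


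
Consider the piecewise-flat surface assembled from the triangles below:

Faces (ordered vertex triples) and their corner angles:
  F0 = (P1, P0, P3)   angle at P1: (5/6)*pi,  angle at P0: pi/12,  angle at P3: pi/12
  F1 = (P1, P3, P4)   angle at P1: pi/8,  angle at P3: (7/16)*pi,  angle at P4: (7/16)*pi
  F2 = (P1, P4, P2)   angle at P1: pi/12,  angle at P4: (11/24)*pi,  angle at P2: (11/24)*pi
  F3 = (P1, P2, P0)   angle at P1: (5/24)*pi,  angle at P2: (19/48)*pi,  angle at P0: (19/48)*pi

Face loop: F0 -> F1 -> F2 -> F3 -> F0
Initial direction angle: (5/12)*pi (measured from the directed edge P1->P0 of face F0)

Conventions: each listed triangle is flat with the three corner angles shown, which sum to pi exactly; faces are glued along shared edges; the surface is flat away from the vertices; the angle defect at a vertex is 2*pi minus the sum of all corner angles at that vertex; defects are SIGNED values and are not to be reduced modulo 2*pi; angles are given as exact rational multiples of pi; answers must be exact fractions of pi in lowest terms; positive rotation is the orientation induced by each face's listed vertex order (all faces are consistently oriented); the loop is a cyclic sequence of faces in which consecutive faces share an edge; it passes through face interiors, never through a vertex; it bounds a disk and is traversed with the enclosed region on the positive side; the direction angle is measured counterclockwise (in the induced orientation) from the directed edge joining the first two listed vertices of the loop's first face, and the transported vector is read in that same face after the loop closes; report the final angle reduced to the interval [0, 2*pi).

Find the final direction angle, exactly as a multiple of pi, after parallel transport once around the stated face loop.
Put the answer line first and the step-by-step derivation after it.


Answer: final direction angle = (7/6)*pi

enclosed vertex P1: corner angles sum to (5/4)*pi, defect = 2*pi - (5/4)*pi = (3/4)*pi
summing the enclosed defects onto the initial angle, mod 2*pi in the induced orientation:
final angle = (5/12)*pi + (3/4)*pi = (7/6)*pi (mod 2*pi)


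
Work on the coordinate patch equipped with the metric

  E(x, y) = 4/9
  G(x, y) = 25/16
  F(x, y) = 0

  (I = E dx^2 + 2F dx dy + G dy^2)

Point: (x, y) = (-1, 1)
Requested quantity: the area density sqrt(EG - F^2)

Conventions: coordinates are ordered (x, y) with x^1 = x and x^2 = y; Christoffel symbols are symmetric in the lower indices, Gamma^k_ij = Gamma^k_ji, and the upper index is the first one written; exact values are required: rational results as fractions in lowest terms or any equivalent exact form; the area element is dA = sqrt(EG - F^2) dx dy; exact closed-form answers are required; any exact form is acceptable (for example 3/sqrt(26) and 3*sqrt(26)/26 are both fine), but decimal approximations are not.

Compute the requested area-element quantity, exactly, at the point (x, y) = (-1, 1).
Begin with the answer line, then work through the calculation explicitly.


Answer: sqrt(EG - F^2) = 5/6

E = 4/9, F = 0, G = 25/16; EG - F^2 = 25/36


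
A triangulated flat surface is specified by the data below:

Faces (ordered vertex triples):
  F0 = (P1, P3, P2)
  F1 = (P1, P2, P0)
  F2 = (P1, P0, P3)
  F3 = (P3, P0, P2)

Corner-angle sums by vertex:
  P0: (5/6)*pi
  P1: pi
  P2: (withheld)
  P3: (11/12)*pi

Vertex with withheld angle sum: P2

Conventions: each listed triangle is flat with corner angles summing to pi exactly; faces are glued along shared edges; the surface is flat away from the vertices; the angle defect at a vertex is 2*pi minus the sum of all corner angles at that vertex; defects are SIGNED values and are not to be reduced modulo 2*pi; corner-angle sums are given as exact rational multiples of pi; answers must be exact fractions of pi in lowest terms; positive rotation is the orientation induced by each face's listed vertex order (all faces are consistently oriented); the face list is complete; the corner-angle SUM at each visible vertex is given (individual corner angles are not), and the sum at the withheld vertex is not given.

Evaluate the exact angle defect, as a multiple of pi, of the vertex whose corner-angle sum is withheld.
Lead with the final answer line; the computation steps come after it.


Answer: defect(P2) = (3/4)*pi

V = 4, E = 6, F = 4; chi = V - E + F = 2
Gauss-Bonnet: total defect = 2*pi*chi = 4*pi; visible defects sum to (13/4)*pi


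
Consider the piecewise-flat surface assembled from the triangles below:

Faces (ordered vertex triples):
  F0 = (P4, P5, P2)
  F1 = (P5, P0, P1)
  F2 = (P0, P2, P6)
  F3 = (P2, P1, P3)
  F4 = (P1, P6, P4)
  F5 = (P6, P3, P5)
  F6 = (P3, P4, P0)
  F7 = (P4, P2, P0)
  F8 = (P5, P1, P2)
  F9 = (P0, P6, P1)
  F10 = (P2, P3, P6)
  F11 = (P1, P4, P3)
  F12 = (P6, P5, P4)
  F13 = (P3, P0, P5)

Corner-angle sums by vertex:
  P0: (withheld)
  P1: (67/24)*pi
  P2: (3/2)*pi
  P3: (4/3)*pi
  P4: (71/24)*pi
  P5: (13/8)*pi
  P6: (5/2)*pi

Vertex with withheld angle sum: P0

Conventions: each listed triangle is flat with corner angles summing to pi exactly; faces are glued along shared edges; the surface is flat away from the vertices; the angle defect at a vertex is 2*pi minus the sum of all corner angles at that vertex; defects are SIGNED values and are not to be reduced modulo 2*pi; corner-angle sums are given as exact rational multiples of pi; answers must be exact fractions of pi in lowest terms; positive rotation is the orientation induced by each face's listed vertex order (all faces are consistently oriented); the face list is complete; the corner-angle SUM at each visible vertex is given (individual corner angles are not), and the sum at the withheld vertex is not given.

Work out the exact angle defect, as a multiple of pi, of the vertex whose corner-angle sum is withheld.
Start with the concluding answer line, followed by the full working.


Answer: defect(P0) = (17/24)*pi

V = 7, E = 21, F = 14; chi = V - E + F = 0
Gauss-Bonnet: total defect = 2*pi*chi = 0; visible defects sum to (-17/24)*pi


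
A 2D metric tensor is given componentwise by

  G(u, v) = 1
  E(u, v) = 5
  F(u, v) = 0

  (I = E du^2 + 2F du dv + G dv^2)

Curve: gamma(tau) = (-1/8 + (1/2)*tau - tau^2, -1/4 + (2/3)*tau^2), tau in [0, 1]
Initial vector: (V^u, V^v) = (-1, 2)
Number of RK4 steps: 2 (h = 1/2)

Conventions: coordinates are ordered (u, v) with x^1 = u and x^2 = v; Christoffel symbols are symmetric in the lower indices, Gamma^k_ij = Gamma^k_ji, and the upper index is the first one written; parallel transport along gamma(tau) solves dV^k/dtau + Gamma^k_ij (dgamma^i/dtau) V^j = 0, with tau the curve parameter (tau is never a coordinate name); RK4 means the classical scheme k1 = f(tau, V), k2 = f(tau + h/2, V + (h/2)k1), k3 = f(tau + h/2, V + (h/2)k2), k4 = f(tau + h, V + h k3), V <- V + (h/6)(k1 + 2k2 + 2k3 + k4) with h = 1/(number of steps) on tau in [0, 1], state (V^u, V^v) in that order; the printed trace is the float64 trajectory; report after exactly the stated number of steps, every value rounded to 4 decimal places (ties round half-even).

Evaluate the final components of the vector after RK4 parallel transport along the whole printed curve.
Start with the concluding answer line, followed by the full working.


Answer: V^u = -1.0000, V^v = 2.0000

gamma'(tau) = (1/2 - 2*tau, (4/3)*tau); f(tau, V)^k = -Gamma^k_ij(gamma(tau)) gamma'^i(tau) V^j; h = 1/2; intermediate values shown to 6 dp
curve data and Christoffel symbols at the stage parameters:
  tau = 0.000000: gamma = (-0.125000, -0.250000), gamma' = (0.500000, 0.000000); Gamma_uuu = 0.000000, Gamma_uuv = 0.000000, Gamma_uvv = 0.000000, Gamma_vuu = 0.000000, Gamma_vuv = 0.000000, Gamma_vvv = 0.000000
  tau = 0.250000: gamma = (-0.062500, -0.208333), gamma' = (0.000000, 0.333333); Gamma_uuu = 0.000000, Gamma_uuv = 0.000000, Gamma_uvv = 0.000000, Gamma_vuu = 0.000000, Gamma_vuv = 0.000000, Gamma_vvv = 0.000000
  tau = 0.500000: gamma = (-0.125000, -0.083333), gamma' = (-0.500000, 0.666667); Gamma_uuu = 0.000000, Gamma_uuv = 0.000000, Gamma_uvv = 0.000000, Gamma_vuu = 0.000000, Gamma_vuv = 0.000000, Gamma_vvv = 0.000000
  tau = 0.750000: gamma = (-0.312500, 0.125000), gamma' = (-1.000000, 1.000000); Gamma_uuu = 0.000000, Gamma_uuv = 0.000000, Gamma_uvv = 0.000000, Gamma_vuu = 0.000000, Gamma_vuv = 0.000000, Gamma_vvv = 0.000000
  tau = 1.000000: gamma = (-0.625000, 0.416667), gamma' = (-1.500000, 1.333333); Gamma_uuu = 0.000000, Gamma_uuv = 0.000000, Gamma_uvv = 0.000000, Gamma_vuu = 0.000000, Gamma_vuv = 0.000000, Gamma_vvv = 0.000000
step 0: V^u = -1.0000, V^v = 2.0000
step 1: k1 = (0.000000, 0.000000), k2 = (0.000000, 0.000000), k3 = (0.000000, 0.000000), k4 = (0.000000, 0.000000); V <- V + (h/6)(k1 + 2k2 + 2k3 + k4): V^u = -1.0000, V^v = 2.0000
step 2: k1 = (0.000000, 0.000000), k2 = (0.000000, 0.000000), k3 = (0.000000, 0.000000), k4 = (0.000000, 0.000000); V <- V + (h/6)(k1 + 2k2 + 2k3 + k4): V^u = -1.0000, V^v = 2.0000


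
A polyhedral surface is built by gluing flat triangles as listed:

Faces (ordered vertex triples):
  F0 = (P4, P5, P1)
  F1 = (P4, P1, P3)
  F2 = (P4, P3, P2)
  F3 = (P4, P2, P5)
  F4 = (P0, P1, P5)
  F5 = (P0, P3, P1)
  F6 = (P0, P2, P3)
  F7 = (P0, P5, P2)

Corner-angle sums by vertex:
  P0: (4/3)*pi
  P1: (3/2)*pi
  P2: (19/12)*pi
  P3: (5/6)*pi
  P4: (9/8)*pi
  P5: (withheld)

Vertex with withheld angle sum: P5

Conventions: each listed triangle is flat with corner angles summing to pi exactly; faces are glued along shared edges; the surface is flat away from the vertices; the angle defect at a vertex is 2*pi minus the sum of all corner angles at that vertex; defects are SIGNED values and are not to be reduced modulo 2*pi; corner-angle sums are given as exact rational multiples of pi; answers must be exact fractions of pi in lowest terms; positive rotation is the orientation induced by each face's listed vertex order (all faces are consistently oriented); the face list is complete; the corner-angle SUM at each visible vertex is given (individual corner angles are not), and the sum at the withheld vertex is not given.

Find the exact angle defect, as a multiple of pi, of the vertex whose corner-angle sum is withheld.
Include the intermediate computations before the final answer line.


V = 6, E = 12, F = 8; chi = V - E + F = 2
Gauss-Bonnet: total defect = 2*pi*chi = 4*pi; visible defects sum to (29/8)*pi

Answer: defect(P5) = (3/8)*pi


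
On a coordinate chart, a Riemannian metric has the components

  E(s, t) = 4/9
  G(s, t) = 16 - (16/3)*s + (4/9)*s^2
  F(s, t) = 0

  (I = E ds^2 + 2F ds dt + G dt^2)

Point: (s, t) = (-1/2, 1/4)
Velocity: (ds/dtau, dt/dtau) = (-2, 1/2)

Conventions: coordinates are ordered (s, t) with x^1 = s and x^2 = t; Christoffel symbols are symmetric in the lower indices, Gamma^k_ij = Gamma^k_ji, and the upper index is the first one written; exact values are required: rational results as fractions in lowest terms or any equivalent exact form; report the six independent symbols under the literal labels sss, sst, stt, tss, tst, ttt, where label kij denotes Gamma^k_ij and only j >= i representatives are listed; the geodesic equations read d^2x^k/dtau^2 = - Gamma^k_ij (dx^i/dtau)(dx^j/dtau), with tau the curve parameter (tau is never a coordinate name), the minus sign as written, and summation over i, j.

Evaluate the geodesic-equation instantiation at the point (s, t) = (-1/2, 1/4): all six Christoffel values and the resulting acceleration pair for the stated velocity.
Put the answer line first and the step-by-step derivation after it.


Answer: Gamma_sss = 0, Gamma_sst = 0, Gamma_stt = 13/2, Gamma_tss = 0, Gamma_tst = -2/13, Gamma_ttt = 0; accelerations (d^2s/dtau^2, d^2t/dtau^2) = (-13/8, -4/13)

E = 4/9, F = 0, G = 169/9 at the point
E_s = 0, E_t = 0, F_s = 0, F_t = 0, G_s = -52/9, G_t = 0
EG - F^2 = 676/81;  g^inv = (81/676) * [[169/9, 0], [0, 4/9]]
first-kind symbols [ij,l] = (1/2)(d_i g_jl + d_j g_il - d_l g_ij): [ss,s] = E_s/2 = 0, [ss,t] = F_s - E_t/2 = 0, [st,s] = E_t/2 = 0, [st,t] = G_s/2 = -26/9, [tt,s] = F_t - G_s/2 = 26/9, [tt,t] = G_t/2 = 0
Gamma^s_ij = (G*[ij,s] - F*[ij,t])/(EG - F^2), Gamma^t_ij = (E*[ij,t] - F*[ij,s])/(EG - F^2)
Gamma_sss = 0, Gamma_sst = 0, Gamma_stt = 13/2, Gamma_tss = 0, Gamma_tst = -2/13, Gamma_ttt = 0
d^2s/dtau^2 = -(Gamma_sss*(-2)^2 + 2*Gamma_sst*(-2)*(1/2) + Gamma_stt*(1/2)^2) = -13/8
d^2t/dtau^2 = -(Gamma_tss*(-2)^2 + 2*Gamma_tst*(-2)*(1/2) + Gamma_ttt*(1/2)^2) = -4/13


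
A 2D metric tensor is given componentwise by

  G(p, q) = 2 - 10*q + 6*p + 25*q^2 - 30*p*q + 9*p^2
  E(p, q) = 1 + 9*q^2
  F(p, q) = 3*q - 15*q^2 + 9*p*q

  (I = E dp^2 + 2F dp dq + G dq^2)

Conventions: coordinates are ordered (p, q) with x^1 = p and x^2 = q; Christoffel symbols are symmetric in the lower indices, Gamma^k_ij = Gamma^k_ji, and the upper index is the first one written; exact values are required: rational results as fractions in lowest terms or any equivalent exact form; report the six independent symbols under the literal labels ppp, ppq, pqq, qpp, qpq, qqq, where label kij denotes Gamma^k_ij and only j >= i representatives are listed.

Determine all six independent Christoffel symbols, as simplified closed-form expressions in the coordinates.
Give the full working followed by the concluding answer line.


E = 1 + 9*q^2; F = 3*q - 15*q^2 + 9*p*q; G = 2 - 10*q + 6*p + 25*q^2 - 30*p*q + 9*p^2
Gamma^k_ij = (1/2) g^{kl} (d_i g_jl + d_j g_il - d_l g_ij), with g^inv = (1/(EG-F^2)) [[G, -F], [-F, E]]
first partials: E_p = 0, E_q = 18*q, F_p = 9*q, F_q = 3 - 30*q + 9*p, G_p = 6 - 30*q + 18*p, G_q = -10 + 50*q - 30*p
D = EG - F^2 = 2 - 10*q + 6*p + 34*q^2 - 30*p*q + 9*p^2
expanded: Gamma^p_pp = (G E_p - 2F F_p + F E_q)/(2D), Gamma^p_pq = (G E_q - F G_p)/(2D), Gamma^p_qq = (2G F_q - G G_p - F G_q)/(2D), Gamma^q_pp = (2E F_p - E E_q - F E_p)/(2D), Gamma^q_pq = (E G_p - F E_q)/(2D), Gamma^q_qq = (E G_q - 2F F_q + F G_p)/(2D); substitute and cancel common factors

Answer: Gamma_ppp = 0, Gamma_ppq = 9*q/(9*p^2 - 30*p*q + 6*p + 34*q^2 - 10*q + 2), Gamma_pqq = -15*q/(9*p^2 - 30*p*q + 6*p + 34*q^2 - 10*q + 2), Gamma_qpp = 0, Gamma_qpq = (9*p - 15*q + 3)/(9*p^2 - 30*p*q + 6*p + 34*q^2 - 10*q + 2), Gamma_qqq = (-15*p + 25*q - 5)/(9*p^2 - 30*p*q + 6*p + 34*q^2 - 10*q + 2)


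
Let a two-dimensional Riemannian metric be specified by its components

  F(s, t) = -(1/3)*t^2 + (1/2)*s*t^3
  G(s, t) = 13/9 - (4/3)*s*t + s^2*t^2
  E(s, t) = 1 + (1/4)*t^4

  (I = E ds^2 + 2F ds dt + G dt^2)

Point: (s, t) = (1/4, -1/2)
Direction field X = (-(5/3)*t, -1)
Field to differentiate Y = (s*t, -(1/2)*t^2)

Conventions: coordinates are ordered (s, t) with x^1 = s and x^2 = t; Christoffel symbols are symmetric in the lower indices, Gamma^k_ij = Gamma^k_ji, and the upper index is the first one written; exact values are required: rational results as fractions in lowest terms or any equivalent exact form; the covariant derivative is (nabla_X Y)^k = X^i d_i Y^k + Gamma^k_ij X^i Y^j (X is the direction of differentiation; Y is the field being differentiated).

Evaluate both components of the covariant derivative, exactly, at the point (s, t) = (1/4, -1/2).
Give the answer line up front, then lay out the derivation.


Answer: (nabla_X Y)^s = -3775/5676, (nabla_X Y)^t = -965/1892

E = 65/64, F = -19/192, G = 937/576 at the point
E_s = 0, E_t = -1/8, F_s = -1/16, F_t = 41/96, G_s = 19/24, G_t = -19/48
EG - F^2 = 473/288;  g^inv = (288/473) * [[937/576, 19/192], [19/192, 65/64]]
first-kind symbols [ij,l] = (1/2)(d_i g_jl + d_j g_il - d_l g_ij): [ss,s] = E_s/2 = 0, [ss,t] = F_s - E_t/2 = 0, [st,s] = E_t/2 = -1/16, [st,t] = G_s/2 = 19/48, [tt,s] = F_t - G_s/2 = 1/32, [tt,t] = G_t/2 = -19/96
Gamma^s_ij = (G*[ij,s] - F*[ij,t])/(EG - F^2), Gamma^t_ij = (E*[ij,t] - F*[ij,s])/(EG - F^2)
Gamma_sss = 0, Gamma_sst = -18/473, Gamma_stt = 9/473, Gamma_tss = 0, Gamma_tst = 114/473, Gamma_ttt = -57/473
X = (5/6, -1), Y = (-1/8, -1/8) at the point


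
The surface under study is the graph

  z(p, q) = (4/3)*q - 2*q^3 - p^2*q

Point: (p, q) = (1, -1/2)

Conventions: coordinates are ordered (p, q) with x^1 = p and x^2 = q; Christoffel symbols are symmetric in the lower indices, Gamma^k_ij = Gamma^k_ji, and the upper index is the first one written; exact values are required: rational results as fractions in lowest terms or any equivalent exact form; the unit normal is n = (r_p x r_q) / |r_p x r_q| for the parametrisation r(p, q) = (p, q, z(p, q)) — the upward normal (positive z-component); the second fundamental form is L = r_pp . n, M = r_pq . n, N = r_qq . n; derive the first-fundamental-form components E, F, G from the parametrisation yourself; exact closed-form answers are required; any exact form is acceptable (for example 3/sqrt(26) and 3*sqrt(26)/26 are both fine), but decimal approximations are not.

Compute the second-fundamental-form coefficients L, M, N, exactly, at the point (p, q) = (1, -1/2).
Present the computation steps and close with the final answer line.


z_p = 1, z_q = -7/6, z_pp = 1, z_pq = -2, z_qq = 6
E = 2, F = -7/6, G = 85/36; answer radicand W^2 = 121/36
unnormalised second-form numerators: l = 1, m = -2, n = 6; L = l/sqrt(121/36), and similarly M = m/sqrt(W^2), N = n/sqrt(W^2)

Answer: L = 6/11, M = -12/11, N = 36/11


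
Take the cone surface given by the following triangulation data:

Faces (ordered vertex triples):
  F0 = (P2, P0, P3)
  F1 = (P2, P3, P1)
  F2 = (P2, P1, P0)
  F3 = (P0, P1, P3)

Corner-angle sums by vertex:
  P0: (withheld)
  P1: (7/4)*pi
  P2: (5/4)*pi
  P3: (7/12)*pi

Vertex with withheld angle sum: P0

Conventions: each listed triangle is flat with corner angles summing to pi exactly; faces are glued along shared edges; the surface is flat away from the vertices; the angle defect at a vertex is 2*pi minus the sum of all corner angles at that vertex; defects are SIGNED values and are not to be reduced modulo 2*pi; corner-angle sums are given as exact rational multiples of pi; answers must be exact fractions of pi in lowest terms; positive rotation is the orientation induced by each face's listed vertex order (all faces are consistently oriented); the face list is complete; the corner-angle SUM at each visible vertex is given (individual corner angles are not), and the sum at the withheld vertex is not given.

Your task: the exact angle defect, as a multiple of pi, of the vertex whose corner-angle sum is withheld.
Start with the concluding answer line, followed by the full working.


Answer: defect(P0) = (19/12)*pi

V = 4, E = 6, F = 4; chi = V - E + F = 2
Gauss-Bonnet: total defect = 2*pi*chi = 4*pi; visible defects sum to (29/12)*pi


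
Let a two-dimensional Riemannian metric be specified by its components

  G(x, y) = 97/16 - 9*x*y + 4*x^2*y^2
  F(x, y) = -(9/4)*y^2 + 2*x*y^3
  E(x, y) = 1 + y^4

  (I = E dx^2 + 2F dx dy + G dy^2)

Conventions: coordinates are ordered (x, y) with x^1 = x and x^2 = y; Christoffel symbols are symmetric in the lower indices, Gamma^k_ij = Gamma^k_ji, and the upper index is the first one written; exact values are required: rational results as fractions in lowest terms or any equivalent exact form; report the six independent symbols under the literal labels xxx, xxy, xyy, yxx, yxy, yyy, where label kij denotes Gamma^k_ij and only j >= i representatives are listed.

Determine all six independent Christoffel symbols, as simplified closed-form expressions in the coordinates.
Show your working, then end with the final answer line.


E = 1 + y^4; F = -(9/4)*y^2 + 2*x*y^3; G = 97/16 - 9*x*y + 4*x^2*y^2
Gamma^k_ij = (1/2) g^{kl} (d_i g_jl + d_j g_il - d_l g_ij), with g^inv = (1/(EG-F^2)) [[G, -F], [-F, E]]
first partials: E_x = 0, E_y = 4*y^3, F_x = 2*y^3, F_y = -(9/2)*y + 6*x*y^2, G_x = -9*y + 8*x*y^2, G_y = -9*x + 8*x^2*y
D = EG - F^2 = 97/16 - 9*x*y + y^4 + 4*x^2*y^2
expanded: Gamma^x_xx = (G E_x - 2F F_x + F E_y)/(2D), Gamma^x_xy = (G E_y - F G_x)/(2D), Gamma^x_yy = (2G F_y - G G_x - F G_y)/(2D), Gamma^y_xx = (2E F_x - E E_y - F E_x)/(2D), Gamma^y_xy = (E G_x - F E_y)/(2D), Gamma^y_yy = (E G_y - 2F F_y + F G_x)/(2D); substitute and cancel common factors

Answer: Gamma_xxx = 0, Gamma_xxy = 32*y^3/(64*x^2*y^2 - 144*x*y + 16*y^4 + 97), Gamma_xyy = 32*x*y^2/(64*x^2*y^2 - 144*x*y + 16*y^4 + 97), Gamma_yxx = 0, Gamma_yxy = (64*x*y^2 - 72*y)/(64*x^2*y^2 - 144*x*y + 16*y^4 + 97), Gamma_yyy = (64*x^2*y - 72*x)/(64*x^2*y^2 - 144*x*y + 16*y^4 + 97)


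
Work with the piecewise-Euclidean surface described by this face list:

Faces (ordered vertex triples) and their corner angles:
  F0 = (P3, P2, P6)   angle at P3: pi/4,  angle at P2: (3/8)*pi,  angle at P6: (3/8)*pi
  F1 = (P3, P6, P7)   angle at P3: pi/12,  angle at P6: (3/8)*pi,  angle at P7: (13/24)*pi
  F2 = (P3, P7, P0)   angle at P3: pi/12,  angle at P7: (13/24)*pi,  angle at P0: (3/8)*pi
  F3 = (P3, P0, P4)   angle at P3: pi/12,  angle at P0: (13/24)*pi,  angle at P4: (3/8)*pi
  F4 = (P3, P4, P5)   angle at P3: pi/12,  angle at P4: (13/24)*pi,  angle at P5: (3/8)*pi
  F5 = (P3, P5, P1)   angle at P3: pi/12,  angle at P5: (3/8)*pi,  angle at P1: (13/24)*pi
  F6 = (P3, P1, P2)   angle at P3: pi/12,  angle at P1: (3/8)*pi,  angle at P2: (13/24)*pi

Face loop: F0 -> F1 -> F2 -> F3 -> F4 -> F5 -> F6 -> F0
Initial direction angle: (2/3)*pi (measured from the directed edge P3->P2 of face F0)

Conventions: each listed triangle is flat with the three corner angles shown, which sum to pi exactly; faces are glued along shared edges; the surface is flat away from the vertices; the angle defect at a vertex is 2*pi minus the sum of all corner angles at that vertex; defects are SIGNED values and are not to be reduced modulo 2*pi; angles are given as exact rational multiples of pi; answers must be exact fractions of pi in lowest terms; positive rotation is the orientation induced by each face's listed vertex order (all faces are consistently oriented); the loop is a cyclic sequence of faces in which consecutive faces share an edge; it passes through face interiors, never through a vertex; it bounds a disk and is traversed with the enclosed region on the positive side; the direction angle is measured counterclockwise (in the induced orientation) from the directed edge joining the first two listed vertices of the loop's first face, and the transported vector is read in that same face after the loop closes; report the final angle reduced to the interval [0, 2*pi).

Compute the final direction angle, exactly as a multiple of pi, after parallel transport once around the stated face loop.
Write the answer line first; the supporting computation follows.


Answer: final direction angle = (23/12)*pi

enclosed vertex P3: corner angles sum to (3/4)*pi, defect = 2*pi - (3/4)*pi = (5/4)*pi
transport around the loop rotates by the sum of enclosed defects; add to the initial angle mod 2*pi
final angle = (2/3)*pi + (5/4)*pi = (23/12)*pi (mod 2*pi)


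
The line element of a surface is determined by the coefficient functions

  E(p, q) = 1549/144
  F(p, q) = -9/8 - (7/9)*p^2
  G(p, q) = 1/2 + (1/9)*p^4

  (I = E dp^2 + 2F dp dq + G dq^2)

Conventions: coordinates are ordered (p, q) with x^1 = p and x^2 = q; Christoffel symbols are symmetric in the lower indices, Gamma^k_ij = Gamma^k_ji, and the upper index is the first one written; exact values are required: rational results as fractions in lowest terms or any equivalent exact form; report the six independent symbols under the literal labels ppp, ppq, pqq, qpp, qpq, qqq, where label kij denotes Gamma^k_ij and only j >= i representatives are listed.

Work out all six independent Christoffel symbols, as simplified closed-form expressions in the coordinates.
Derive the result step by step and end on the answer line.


E = 1549/144; F = -9/8 - (7/9)*p^2; G = 1/2 + (1/9)*p^4
Gamma^k_ij = (1/2) g^{kl} (d_i g_jl + d_j g_il - d_l g_ij), with g^inv = (1/(EG-F^2)) [[G, -F], [-F, E]]
first partials: E_p = 0, E_q = 0, F_p = -(14/9)*p, F_q = 0, G_p = (4/9)*p^3, G_q = 0
D = EG - F^2 = 2369/576 - (7/4)*p^2 + (85/144)*p^4
expanded: Gamma^p_pp = (G E_p - 2F F_p + F E_q)/(2D), Gamma^p_pq = (G E_q - F G_p)/(2D), Gamma^p_qq = (2G F_q - G G_p - F G_q)/(2D), Gamma^q_pp = (2E F_p - E E_q - F E_p)/(2D), Gamma^q_pq = (E G_p - F E_q)/(2D), Gamma^q_qq = (E G_q - 2F F_q + F G_p)/(2D); substitute and cancel common factors

Answer: Gamma_ppp = (-6272*p^3 - 9072*p)/(3060*p^4 - 9072*p^2 + 21321), Gamma_ppq = (896*p^5 + 1296*p^3)/(3060*p^4 - 9072*p^2 + 21321), Gamma_pqq = (-128*p^7 - 576*p^3)/(3060*p^4 - 9072*p^2 + 21321), Gamma_qpp = -86744*p/(3060*p^4 - 9072*p^2 + 21321), Gamma_qpq = 12392*p^3/(3060*p^4 - 9072*p^2 + 21321), Gamma_qqq = (-896*p^5 - 1296*p^3)/(3060*p^4 - 9072*p^2 + 21321)
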